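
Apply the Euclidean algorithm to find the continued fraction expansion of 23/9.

Run the Euclidean algorithm on 23 and 9; the successive quotients are the partial quotients a_0, a_1, ... (each step inverts the fractional part left over by the previous one):
  23 = 2*9 + 5, so a_0 = 2.
  9 = 1*5 + 4, so a_1 = 1.
  5 = 1*4 + 1, so a_2 = 1.
  4 = 4*1 + 0, so a_3 = 4.
The remainder reaches 0 after 4 divisions, so the expansion has 4 partial quotients, read off in order.

[2; 1, 1, 4]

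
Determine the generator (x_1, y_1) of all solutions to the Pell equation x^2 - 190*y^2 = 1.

First expand sqrt(190) as a continued fraction. With x_i = (sqrt(190) + m_i)/d_i and (m_0, d_0) = (0, 1): a_0 = floor(sqrt(190)) = 13, since 13^2 = 169 <= 190 < 196 = 14^2.
Iterate m_{i+1} = d_i*a_i - m_i, d_{i+1} = (190 - m_{i+1}^2)/d_i, a_{i+1} = floor((a_0 + m_{i+1})/d_{i+1}):
  m_1 = 1*13 - 0 = 13, d_1 = (190 - 13^2)/1 = 21/1 = 21, a_1 = floor((13 + 13)/21) = 1.
  m_2 = 21*1 - 13 = 8, d_2 = (190 - 8^2)/21 = 126/21 = 6, a_2 = floor((13 + 8)/6) = 3.
  m_3 = 6*3 - 8 = 10, d_3 = (190 - 10^2)/6 = 90/6 = 15, a_3 = floor((13 + 10)/15) = 1.
  m_4 = 15*1 - 10 = 5, d_4 = (190 - 5^2)/15 = 165/15 = 11, a_4 = floor((13 + 5)/11) = 1.
  m_5 = 11*1 - 5 = 6, d_5 = (190 - 6^2)/11 = 154/11 = 14, a_5 = floor((13 + 6)/14) = 1.
  m_6 = 14*1 - 6 = 8, d_6 = (190 - 8^2)/14 = 126/14 = 9, a_6 = floor((13 + 8)/9) = 2.
  m_7 = 9*2 - 8 = 10, d_7 = (190 - 10^2)/9 = 90/9 = 10, a_7 = floor((13 + 10)/10) = 2.
  m_8 = 10*2 - 10 = 10, d_8 = (190 - 10^2)/10 = 90/10 = 9, a_8 = floor((13 + 10)/9) = 2.
  m_9 = 9*2 - 10 = 8, d_9 = (190 - 8^2)/9 = 126/9 = 14, a_9 = floor((13 + 8)/14) = 1.
  m_10 = 14*1 - 8 = 6, d_10 = (190 - 6^2)/14 = 154/14 = 11, a_10 = floor((13 + 6)/11) = 1.
  m_11 = 11*1 - 6 = 5, d_11 = (190 - 5^2)/11 = 165/11 = 15, a_11 = floor((13 + 5)/15) = 1.
  m_12 = 15*1 - 5 = 10, d_12 = (190 - 10^2)/15 = 90/15 = 6, a_12 = floor((13 + 10)/6) = 3.
  m_13 = 6*3 - 10 = 8, d_13 = (190 - 8^2)/6 = 126/6 = 21, a_13 = floor((13 + 8)/21) = 1.
  m_14 = 21*1 - 8 = 13, d_14 = (190 - 13^2)/21 = 21/21 = 1, a_14 = floor((13 + 13)/1) = 26.
  m_15 = 1*26 - 13 = 13, d_15 = (190 - 13^2)/1 = 21/1 = 21: (m_15, d_15) = (m_1, d_1) = (13, 21), so from here the quotients repeat a_1, ..., a_14; the period length is 14.
So sqrt(190) = [13; (1, 3, 1, 1, 1, 2, 2, 2, 1, 1, 1, 3, 1, 26)] with period length k = 14.
k is even, so the fundamental solution of x^2 - 190y^2 = 1 is (p_{k-1}, q_{k-1}) = (p_13, q_13); compute convergents through index 13.
Convergents (p_i = a_i*p_{i-1} + p_{i-2}, q_i = a_i*q_{i-1} + q_{i-2} with p_{-2}=0, p_{-1}=1, q_{-2}=1, q_{-1}=0):
  i=0: a_0=13, p_0 = 13*1 + 0 = 13, q_0 = 13*0 + 1 = 1.
  i=1: a_1=1, p_1 = 1*13 + 1 = 14, q_1 = 1*1 + 0 = 1.
  i=2: a_2=3, p_2 = 3*14 + 13 = 55, q_2 = 3*1 + 1 = 4.
  i=3: a_3=1, p_3 = 1*55 + 14 = 69, q_3 = 1*4 + 1 = 5.
  i=4: a_4=1, p_4 = 1*69 + 55 = 124, q_4 = 1*5 + 4 = 9.
  i=5: a_5=1, p_5 = 1*124 + 69 = 193, q_5 = 1*9 + 5 = 14.
  i=6: a_6=2, p_6 = 2*193 + 124 = 510, q_6 = 2*14 + 9 = 37.
  i=7: a_7=2, p_7 = 2*510 + 193 = 1213, q_7 = 2*37 + 14 = 88.
  i=8: a_8=2, p_8 = 2*1213 + 510 = 2936, q_8 = 2*88 + 37 = 213.
  i=9: a_9=1, p_9 = 1*2936 + 1213 = 4149, q_9 = 1*213 + 88 = 301.
  i=10: a_10=1, p_10 = 1*4149 + 2936 = 7085, q_10 = 1*301 + 213 = 514.
  i=11: a_11=1, p_11 = 1*7085 + 4149 = 11234, q_11 = 1*514 + 301 = 815.
  i=12: a_12=3, p_12 = 3*11234 + 7085 = 40787, q_12 = 3*815 + 514 = 2959.
  i=13: a_13=1, p_13 = 1*40787 + 11234 = 52021, q_13 = 1*2959 + 815 = 3774.
Check: 52021^2 - 190*3774^2 = 2706184441 - 2706184440 = 1, so (x, y) = (52021, 3774) solves the equation, and by the theorem it is the least positive solution.

(x, y) = (52021, 3774)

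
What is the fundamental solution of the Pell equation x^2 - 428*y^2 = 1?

(x, y) = (1850887, 89466)

First expand sqrt(428) as a continued fraction. With x_i = (sqrt(428) + m_i)/d_i and (m_0, d_0) = (0, 1): a_0 = floor(sqrt(428)) = 20, since 20^2 = 400 <= 428 < 441 = 21^2.
Iterate m_{i+1} = d_i*a_i - m_i, d_{i+1} = (428 - m_{i+1}^2)/d_i, a_{i+1} = floor((a_0 + m_{i+1})/d_{i+1}):
  m_1 = 1*20 - 0 = 20, d_1 = (428 - 20^2)/1 = 28/1 = 28, a_1 = floor((20 + 20)/28) = 1.
  m_2 = 28*1 - 20 = 8, d_2 = (428 - 8^2)/28 = 364/28 = 13, a_2 = floor((20 + 8)/13) = 2.
  m_3 = 13*2 - 8 = 18, d_3 = (428 - 18^2)/13 = 104/13 = 8, a_3 = floor((20 + 18)/8) = 4.
  m_4 = 8*4 - 18 = 14, d_4 = (428 - 14^2)/8 = 232/8 = 29, a_4 = floor((20 + 14)/29) = 1.
  m_5 = 29*1 - 14 = 15, d_5 = (428 - 15^2)/29 = 203/29 = 7, a_5 = floor((20 + 15)/7) = 5.
  m_6 = 7*5 - 15 = 20, d_6 = (428 - 20^2)/7 = 28/7 = 4, a_6 = floor((20 + 20)/4) = 10.
  m_7 = 4*10 - 20 = 20, d_7 = (428 - 20^2)/4 = 28/4 = 7, a_7 = floor((20 + 20)/7) = 5.
  m_8 = 7*5 - 20 = 15, d_8 = (428 - 15^2)/7 = 203/7 = 29, a_8 = floor((20 + 15)/29) = 1.
  m_9 = 29*1 - 15 = 14, d_9 = (428 - 14^2)/29 = 232/29 = 8, a_9 = floor((20 + 14)/8) = 4.
  m_10 = 8*4 - 14 = 18, d_10 = (428 - 18^2)/8 = 104/8 = 13, a_10 = floor((20 + 18)/13) = 2.
  m_11 = 13*2 - 18 = 8, d_11 = (428 - 8^2)/13 = 364/13 = 28, a_11 = floor((20 + 8)/28) = 1.
  m_12 = 28*1 - 8 = 20, d_12 = (428 - 20^2)/28 = 28/28 = 1, a_12 = floor((20 + 20)/1) = 40.
  m_13 = 1*40 - 20 = 20, d_13 = (428 - 20^2)/1 = 28/1 = 28: (m_13, d_13) = (m_1, d_1) = (20, 28), so from here the quotients repeat a_1, ..., a_12; the period length is 12.
So sqrt(428) = [20; (1, 2, 4, 1, 5, 10, 5, 1, 4, 2, 1, 40)] with period length k = 12.
k is even, so the fundamental solution of x^2 - 428y^2 = 1 is (p_{k-1}, q_{k-1}) = (p_11, q_11); compute convergents through index 11.
Convergents (p_i = a_i*p_{i-1} + p_{i-2}, q_i = a_i*q_{i-1} + q_{i-2} with p_{-2}=0, p_{-1}=1, q_{-2}=1, q_{-1}=0):
  i=0: a_0=20, p_0 = 20*1 + 0 = 20, q_0 = 20*0 + 1 = 1.
  i=1: a_1=1, p_1 = 1*20 + 1 = 21, q_1 = 1*1 + 0 = 1.
  i=2: a_2=2, p_2 = 2*21 + 20 = 62, q_2 = 2*1 + 1 = 3.
  i=3: a_3=4, p_3 = 4*62 + 21 = 269, q_3 = 4*3 + 1 = 13.
  i=4: a_4=1, p_4 = 1*269 + 62 = 331, q_4 = 1*13 + 3 = 16.
  i=5: a_5=5, p_5 = 5*331 + 269 = 1924, q_5 = 5*16 + 13 = 93.
  i=6: a_6=10, p_6 = 10*1924 + 331 = 19571, q_6 = 10*93 + 16 = 946.
  i=7: a_7=5, p_7 = 5*19571 + 1924 = 99779, q_7 = 5*946 + 93 = 4823.
  i=8: a_8=1, p_8 = 1*99779 + 19571 = 119350, q_8 = 1*4823 + 946 = 5769.
  i=9: a_9=4, p_9 = 4*119350 + 99779 = 577179, q_9 = 4*5769 + 4823 = 27899.
  i=10: a_10=2, p_10 = 2*577179 + 119350 = 1273708, q_10 = 2*27899 + 5769 = 61567.
  i=11: a_11=1, p_11 = 1*1273708 + 577179 = 1850887, q_11 = 1*61567 + 27899 = 89466.
Check: 1850887^2 - 428*89466^2 = 3425782686769 - 3425782686768 = 1, so (x, y) = (1850887, 89466) solves the equation, and by the theorem it is the least positive solution.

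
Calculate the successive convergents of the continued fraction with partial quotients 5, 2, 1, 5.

Using the convergent recurrence p_i = a_i*p_{i-1} + p_{i-2}, q_i = a_i*q_{i-1} + q_{i-2} with p_{-2}=0, p_{-1}=1, q_{-2}=1, q_{-1}=0:
  i=0: a_0=5, p_0 = 5*1 + 0 = 5, q_0 = 5*0 + 1 = 1.
  i=1: a_1=2, p_1 = 2*5 + 1 = 11, q_1 = 2*1 + 0 = 2.
  i=2: a_2=1, p_2 = 1*11 + 5 = 16, q_2 = 1*2 + 1 = 3.
  i=3: a_3=5, p_3 = 5*16 + 11 = 91, q_3 = 5*3 + 2 = 17.

5/1, 11/2, 16/3, 91/17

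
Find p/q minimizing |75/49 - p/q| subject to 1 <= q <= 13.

Expand x = 75/49 as a continued fraction with the Euclidean algorithm:
  75 = 1*49 + 26, so a_0 = 1.
  49 = 1*26 + 23, so a_1 = 1.
  26 = 1*23 + 3, so a_2 = 1.
  23 = 7*3 + 2, so a_3 = 7.
  3 = 1*2 + 1, so a_4 = 1.
  2 = 2*1 + 0, so a_5 = 2.
so x = [1; 1, 1, 7, 1, 2].
Convergents (p_i = a_i*p_{i-1} + p_{i-2}, q_i = a_i*q_{i-1} + q_{i-2} with p_{-2}=0, p_{-1}=1, q_{-2}=1, q_{-1}=0), until the denominator exceeds 13:
  i=0: a_0=1, p_0 = 1*1 + 0 = 1, q_0 = 1*0 + 1 = 1.
  i=1: a_1=1, p_1 = 1*1 + 1 = 2, q_1 = 1*1 + 0 = 1.
  i=2: a_2=1, p_2 = 1*2 + 1 = 3, q_2 = 1*1 + 1 = 2.
  i=3: a_3=7, p_3 = 7*3 + 2 = 23, q_3 = 7*2 + 1 = 15.
q_3 = 15 > 13, so the last convergent with denominator <= 13 is p_2/q_2 = 3/2.
The closest fraction with denominator <= 13 is either p_2/q_2 or the intermediate fraction (k*p_2 + p_1)/(k*q_2 + q_1) with the largest k >= 1 whose denominator stays <= 13; these approach x as k grows, and every other convergent or intermediate fraction in range is farther away.
Largest k: floor((13 - q_1)/q_2) = floor((13 - 1)/2) = 6.
That gives (6*3 + 2)/(6*2 + 1) = 20/13.
Compare the errors: |x - 3/2| = |75*2 - 3*49|/(49*2) = 3/98, and |x - 20/13| = |75*13 - 20*49|/(49*13) = 5/637.
Cross-multiplying, 5*98 = 490 < 1911 = 3*637, so 5/637 is smaller: the intermediate fraction 20/13 is closer to x than 3/2.

20/13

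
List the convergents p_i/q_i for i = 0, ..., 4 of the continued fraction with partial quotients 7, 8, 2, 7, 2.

Using the convergent recurrence p_i = a_i*p_{i-1} + p_{i-2}, q_i = a_i*q_{i-1} + q_{i-2} with p_{-2}=0, p_{-1}=1, q_{-2}=1, q_{-1}=0:
  i=0: a_0=7, p_0 = 7*1 + 0 = 7, q_0 = 7*0 + 1 = 1.
  i=1: a_1=8, p_1 = 8*7 + 1 = 57, q_1 = 8*1 + 0 = 8.
  i=2: a_2=2, p_2 = 2*57 + 7 = 121, q_2 = 2*8 + 1 = 17.
  i=3: a_3=7, p_3 = 7*121 + 57 = 904, q_3 = 7*17 + 8 = 127.
  i=4: a_4=2, p_4 = 2*904 + 121 = 1929, q_4 = 2*127 + 17 = 271.

7/1, 57/8, 121/17, 904/127, 1929/271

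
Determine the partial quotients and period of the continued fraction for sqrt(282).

[16; (1, 3, 1, 4, 1, 3, 1, 32)]

Write x_i = (sqrt(282) + m_i)/d_i with (m_0, d_0) = (0, 1). a_0 = floor(sqrt(282)) = 16, since 16^2 = 256 <= 282 < 289 = 17^2.
Iterate m_{i+1} = d_i*a_i - m_i, d_{i+1} = (282 - m_{i+1}^2)/d_i, a_{i+1} = floor((a_0 + m_{i+1})/d_{i+1}):
  m_1 = 1*16 - 0 = 16, d_1 = (282 - 16^2)/1 = 26/1 = 26, a_1 = floor((16 + 16)/26) = 1.
  m_2 = 26*1 - 16 = 10, d_2 = (282 - 10^2)/26 = 182/26 = 7, a_2 = floor((16 + 10)/7) = 3.
  m_3 = 7*3 - 10 = 11, d_3 = (282 - 11^2)/7 = 161/7 = 23, a_3 = floor((16 + 11)/23) = 1.
  m_4 = 23*1 - 11 = 12, d_4 = (282 - 12^2)/23 = 138/23 = 6, a_4 = floor((16 + 12)/6) = 4.
  m_5 = 6*4 - 12 = 12, d_5 = (282 - 12^2)/6 = 138/6 = 23, a_5 = floor((16 + 12)/23) = 1.
  m_6 = 23*1 - 12 = 11, d_6 = (282 - 11^2)/23 = 161/23 = 7, a_6 = floor((16 + 11)/7) = 3.
  m_7 = 7*3 - 11 = 10, d_7 = (282 - 10^2)/7 = 182/7 = 26, a_7 = floor((16 + 10)/26) = 1.
  m_8 = 26*1 - 10 = 16, d_8 = (282 - 16^2)/26 = 26/26 = 1, a_8 = floor((16 + 16)/1) = 32.
  m_9 = 1*32 - 16 = 16, d_9 = (282 - 16^2)/1 = 26/1 = 26: (m_9, d_9) = (m_1, d_1) = (16, 26), so from here the quotients repeat a_1, ..., a_8; the period length is 8.
Hence the expansion of sqrt(282) is a_0 = 16 followed by the repeating block 1, 3, 1, 4, 1, 3, 1, 32 (period 8).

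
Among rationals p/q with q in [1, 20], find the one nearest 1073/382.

Expand x = 1073/382 as a continued fraction with the Euclidean algorithm:
  1073 = 2*382 + 309, so a_0 = 2.
  382 = 1*309 + 73, so a_1 = 1.
  309 = 4*73 + 17, so a_2 = 4.
  73 = 4*17 + 5, so a_3 = 4.
  17 = 3*5 + 2, so a_4 = 3.
  5 = 2*2 + 1, so a_5 = 2.
  2 = 2*1 + 0, so a_6 = 2.
so x = [2; 1, 4, 4, 3, 2, 2].
Convergents (p_i = a_i*p_{i-1} + p_{i-2}, q_i = a_i*q_{i-1} + q_{i-2} with p_{-2}=0, p_{-1}=1, q_{-2}=1, q_{-1}=0), until the denominator exceeds 20:
  i=0: a_0=2, p_0 = 2*1 + 0 = 2, q_0 = 2*0 + 1 = 1.
  i=1: a_1=1, p_1 = 1*2 + 1 = 3, q_1 = 1*1 + 0 = 1.
  i=2: a_2=4, p_2 = 4*3 + 2 = 14, q_2 = 4*1 + 1 = 5.
  i=3: a_3=4, p_3 = 4*14 + 3 = 59, q_3 = 4*5 + 1 = 21.
q_3 = 21 > 20, so the last convergent with denominator <= 20 is p_2/q_2 = 14/5.
The closest fraction with denominator <= 20 is either p_2/q_2 or the intermediate fraction (k*p_2 + p_1)/(k*q_2 + q_1) with the largest k >= 1 whose denominator stays <= 20; these approach x as k grows, and every other convergent or intermediate fraction in range is farther away.
Largest k: floor((20 - q_1)/q_2) = floor((20 - 1)/5) = 3.
That gives (3*14 + 3)/(3*5 + 1) = 45/16.
Compare the errors: |x - 14/5| = |1073*5 - 14*382|/(382*5) = 17/1910, and |x - 45/16| = |1073*16 - 45*382|/(382*16) = 22/6112.
Cross-multiplying, 22*1910 = 42020 < 103904 = 17*6112, so 22/6112 is smaller: the intermediate fraction 45/16 is closer to x than 14/5.

45/16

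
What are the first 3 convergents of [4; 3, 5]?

4/1, 13/3, 69/16

Using the convergent recurrence p_i = a_i*p_{i-1} + p_{i-2}, q_i = a_i*q_{i-1} + q_{i-2} with p_{-2}=0, p_{-1}=1, q_{-2}=1, q_{-1}=0:
  i=0: a_0=4, p_0 = 4*1 + 0 = 4, q_0 = 4*0 + 1 = 1.
  i=1: a_1=3, p_1 = 3*4 + 1 = 13, q_1 = 3*1 + 0 = 3.
  i=2: a_2=5, p_2 = 5*13 + 4 = 69, q_2 = 5*3 + 1 = 16.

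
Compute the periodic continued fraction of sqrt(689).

Write x_i = (sqrt(689) + m_i)/d_i with (m_0, d_0) = (0, 1). a_0 = floor(sqrt(689)) = 26, since 26^2 = 676 <= 689 < 729 = 27^2.
Iterate m_{i+1} = d_i*a_i - m_i, d_{i+1} = (689 - m_{i+1}^2)/d_i, a_{i+1} = floor((a_0 + m_{i+1})/d_{i+1}):
  m_1 = 1*26 - 0 = 26, d_1 = (689 - 26^2)/1 = 13/1 = 13, a_1 = floor((26 + 26)/13) = 4.
  m_2 = 13*4 - 26 = 26, d_2 = (689 - 26^2)/13 = 13/13 = 1, a_2 = floor((26 + 26)/1) = 52.
  m_3 = 1*52 - 26 = 26, d_3 = (689 - 26^2)/1 = 13/1 = 13: (m_3, d_3) = (m_1, d_1) = (26, 13), so from here the quotients repeat a_1, a_2; the period length is 2.
Hence the expansion of sqrt(689) is a_0 = 26 followed by the repeating block 4, 52 (period 2).

[26; (4, 52)]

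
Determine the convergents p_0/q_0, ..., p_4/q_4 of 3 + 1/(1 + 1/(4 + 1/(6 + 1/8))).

3/1, 4/1, 19/5, 118/31, 963/253

Using the convergent recurrence p_i = a_i*p_{i-1} + p_{i-2}, q_i = a_i*q_{i-1} + q_{i-2} with p_{-2}=0, p_{-1}=1, q_{-2}=1, q_{-1}=0:
  i=0: a_0=3, p_0 = 3*1 + 0 = 3, q_0 = 3*0 + 1 = 1.
  i=1: a_1=1, p_1 = 1*3 + 1 = 4, q_1 = 1*1 + 0 = 1.
  i=2: a_2=4, p_2 = 4*4 + 3 = 19, q_2 = 4*1 + 1 = 5.
  i=3: a_3=6, p_3 = 6*19 + 4 = 118, q_3 = 6*5 + 1 = 31.
  i=4: a_4=8, p_4 = 8*118 + 19 = 963, q_4 = 8*31 + 5 = 253.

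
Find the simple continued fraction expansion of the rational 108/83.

[1; 3, 3, 8]

Run the Euclidean algorithm on 108 and 83; the successive quotients are the partial quotients a_0, a_1, ... (each step inverts the fractional part left over by the previous one):
  108 = 1*83 + 25, so a_0 = 1.
  83 = 3*25 + 8, so a_1 = 3.
  25 = 3*8 + 1, so a_2 = 3.
  8 = 8*1 + 0, so a_3 = 8.
The remainder reaches 0 after 4 divisions, so the expansion has 4 partial quotients, read off in order.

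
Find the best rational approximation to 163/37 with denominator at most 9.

Expand x = 163/37 as a continued fraction with the Euclidean algorithm:
  163 = 4*37 + 15, so a_0 = 4.
  37 = 2*15 + 7, so a_1 = 2.
  15 = 2*7 + 1, so a_2 = 2.
  7 = 7*1 + 0, so a_3 = 7.
so x = [4; 2, 2, 7].
Convergents (p_i = a_i*p_{i-1} + p_{i-2}, q_i = a_i*q_{i-1} + q_{i-2} with p_{-2}=0, p_{-1}=1, q_{-2}=1, q_{-1}=0), until the denominator exceeds 9:
  i=0: a_0=4, p_0 = 4*1 + 0 = 4, q_0 = 4*0 + 1 = 1.
  i=1: a_1=2, p_1 = 2*4 + 1 = 9, q_1 = 2*1 + 0 = 2.
  i=2: a_2=2, p_2 = 2*9 + 4 = 22, q_2 = 2*2 + 1 = 5.
  i=3: a_3=7, p_3 = 7*22 + 9 = 163, q_3 = 7*5 + 2 = 37.
q_3 = 37 > 9, so the last convergent with denominator <= 9 is p_2/q_2 = 22/5.
The closest fraction with denominator <= 9 is either p_2/q_2 or the intermediate fraction (k*p_2 + p_1)/(k*q_2 + q_1) with the largest k >= 1 whose denominator stays <= 9; these approach x as k grows, and every other convergent or intermediate fraction in range is farther away.
Largest k: floor((9 - q_1)/q_2) = floor((9 - 2)/5) = 1.
That gives (1*22 + 9)/(1*5 + 2) = 31/7.
Compare the errors: |x - 22/5| = |163*5 - 22*37|/(37*5) = 1/185, and |x - 31/7| = |163*7 - 31*37|/(37*7) = 6/259.
Cross-multiplying, 1*259 = 259 < 1110 = 6*185, so 1/185 is smaller: the convergent 22/5 is closer to x than 31/7.

22/5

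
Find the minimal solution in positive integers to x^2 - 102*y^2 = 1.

(x, y) = (101, 10)

First expand sqrt(102) as a continued fraction. With x_i = (sqrt(102) + m_i)/d_i and (m_0, d_0) = (0, 1): a_0 = floor(sqrt(102)) = 10, since 10^2 = 100 <= 102 < 121 = 11^2.
Iterate m_{i+1} = d_i*a_i - m_i, d_{i+1} = (102 - m_{i+1}^2)/d_i, a_{i+1} = floor((a_0 + m_{i+1})/d_{i+1}):
  m_1 = 1*10 - 0 = 10, d_1 = (102 - 10^2)/1 = 2/1 = 2, a_1 = floor((10 + 10)/2) = 10.
  m_2 = 2*10 - 10 = 10, d_2 = (102 - 10^2)/2 = 2/2 = 1, a_2 = floor((10 + 10)/1) = 20.
  m_3 = 1*20 - 10 = 10, d_3 = (102 - 10^2)/1 = 2/1 = 2: (m_3, d_3) = (m_1, d_1) = (10, 2), so from here the quotients repeat a_1, a_2; the period length is 2.
So sqrt(102) = [10; (10, 20)] with period length k = 2.
k is even, so the fundamental solution of x^2 - 102y^2 = 1 is (p_{k-1}, q_{k-1}) = (p_1, q_1); compute convergents through index 1.
Convergents (p_i = a_i*p_{i-1} + p_{i-2}, q_i = a_i*q_{i-1} + q_{i-2} with p_{-2}=0, p_{-1}=1, q_{-2}=1, q_{-1}=0):
  i=0: a_0=10, p_0 = 10*1 + 0 = 10, q_0 = 10*0 + 1 = 1.
  i=1: a_1=10, p_1 = 10*10 + 1 = 101, q_1 = 10*1 + 0 = 10.
Check: 101^2 - 102*10^2 = 10201 - 10200 = 1, so (x, y) = (101, 10) solves the equation, and by the theorem it is the least positive solution.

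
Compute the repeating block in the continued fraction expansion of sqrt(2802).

[52; (1, 14, 7, 2, 52, 2, 7, 14, 1, 104)]

Write x_i = (sqrt(2802) + m_i)/d_i with (m_0, d_0) = (0, 1). a_0 = floor(sqrt(2802)) = 52, since 52^2 = 2704 <= 2802 < 2809 = 53^2.
Iterate m_{i+1} = d_i*a_i - m_i, d_{i+1} = (2802 - m_{i+1}^2)/d_i, a_{i+1} = floor((a_0 + m_{i+1})/d_{i+1}):
  m_1 = 1*52 - 0 = 52, d_1 = (2802 - 52^2)/1 = 98/1 = 98, a_1 = floor((52 + 52)/98) = 1.
  m_2 = 98*1 - 52 = 46, d_2 = (2802 - 46^2)/98 = 686/98 = 7, a_2 = floor((52 + 46)/7) = 14.
  m_3 = 7*14 - 46 = 52, d_3 = (2802 - 52^2)/7 = 98/7 = 14, a_3 = floor((52 + 52)/14) = 7.
  m_4 = 14*7 - 52 = 46, d_4 = (2802 - 46^2)/14 = 686/14 = 49, a_4 = floor((52 + 46)/49) = 2.
  m_5 = 49*2 - 46 = 52, d_5 = (2802 - 52^2)/49 = 98/49 = 2, a_5 = floor((52 + 52)/2) = 52.
  m_6 = 2*52 - 52 = 52, d_6 = (2802 - 52^2)/2 = 98/2 = 49, a_6 = floor((52 + 52)/49) = 2.
  m_7 = 49*2 - 52 = 46, d_7 = (2802 - 46^2)/49 = 686/49 = 14, a_7 = floor((52 + 46)/14) = 7.
  m_8 = 14*7 - 46 = 52, d_8 = (2802 - 52^2)/14 = 98/14 = 7, a_8 = floor((52 + 52)/7) = 14.
  m_9 = 7*14 - 52 = 46, d_9 = (2802 - 46^2)/7 = 686/7 = 98, a_9 = floor((52 + 46)/98) = 1.
  m_10 = 98*1 - 46 = 52, d_10 = (2802 - 52^2)/98 = 98/98 = 1, a_10 = floor((52 + 52)/1) = 104.
  m_11 = 1*104 - 52 = 52, d_11 = (2802 - 52^2)/1 = 98/1 = 98: (m_11, d_11) = (m_1, d_1) = (52, 98), so from here the quotients repeat a_1, ..., a_10; the period length is 10.
Hence the expansion of sqrt(2802) is a_0 = 52 followed by the repeating block 1, 14, 7, 2, 52, 2, 7, 14, 1, 104 (period 10).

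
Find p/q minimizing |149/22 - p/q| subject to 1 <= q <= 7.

Expand x = 149/22 as a continued fraction with the Euclidean algorithm:
  149 = 6*22 + 17, so a_0 = 6.
  22 = 1*17 + 5, so a_1 = 1.
  17 = 3*5 + 2, so a_2 = 3.
  5 = 2*2 + 1, so a_3 = 2.
  2 = 2*1 + 0, so a_4 = 2.
so x = [6; 1, 3, 2, 2].
Convergents (p_i = a_i*p_{i-1} + p_{i-2}, q_i = a_i*q_{i-1} + q_{i-2} with p_{-2}=0, p_{-1}=1, q_{-2}=1, q_{-1}=0), until the denominator exceeds 7:
  i=0: a_0=6, p_0 = 6*1 + 0 = 6, q_0 = 6*0 + 1 = 1.
  i=1: a_1=1, p_1 = 1*6 + 1 = 7, q_1 = 1*1 + 0 = 1.
  i=2: a_2=3, p_2 = 3*7 + 6 = 27, q_2 = 3*1 + 1 = 4.
  i=3: a_3=2, p_3 = 2*27 + 7 = 61, q_3 = 2*4 + 1 = 9.
q_3 = 9 > 7, so the last convergent with denominator <= 7 is p_2/q_2 = 27/4.
The closest fraction with denominator <= 7 is either p_2/q_2 or the intermediate fraction (k*p_2 + p_1)/(k*q_2 + q_1) with the largest k >= 1 whose denominator stays <= 7; these approach x as k grows, and every other convergent or intermediate fraction in range is farther away.
Largest k: floor((7 - q_1)/q_2) = floor((7 - 1)/4) = 1.
That gives (1*27 + 7)/(1*4 + 1) = 34/5.
Compare the errors: |x - 27/4| = |149*4 - 27*22|/(22*4) = 2/88, and |x - 34/5| = |149*5 - 34*22|/(22*5) = 3/110.
Cross-multiplying, 2*110 = 220 < 264 = 3*88, so 2/88 is smaller: the convergent 27/4 is closer to x than 34/5.

27/4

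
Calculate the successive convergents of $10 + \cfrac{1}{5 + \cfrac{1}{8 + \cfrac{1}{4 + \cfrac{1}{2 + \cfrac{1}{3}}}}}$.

Using the convergent recurrence p_i = a_i*p_{i-1} + p_{i-2}, q_i = a_i*q_{i-1} + q_{i-2} with p_{-2}=0, p_{-1}=1, q_{-2}=1, q_{-1}=0:
  i=0: a_0=10, p_0 = 10*1 + 0 = 10, q_0 = 10*0 + 1 = 1.
  i=1: a_1=5, p_1 = 5*10 + 1 = 51, q_1 = 5*1 + 0 = 5.
  i=2: a_2=8, p_2 = 8*51 + 10 = 418, q_2 = 8*5 + 1 = 41.
  i=3: a_3=4, p_3 = 4*418 + 51 = 1723, q_3 = 4*41 + 5 = 169.
  i=4: a_4=2, p_4 = 2*1723 + 418 = 3864, q_4 = 2*169 + 41 = 379.
  i=5: a_5=3, p_5 = 3*3864 + 1723 = 13315, q_5 = 3*379 + 169 = 1306.

10/1, 51/5, 418/41, 1723/169, 3864/379, 13315/1306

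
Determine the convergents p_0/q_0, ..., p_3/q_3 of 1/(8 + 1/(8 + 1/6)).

Using the convergent recurrence p_i = a_i*p_{i-1} + p_{i-2}, q_i = a_i*q_{i-1} + q_{i-2} with p_{-2}=0, p_{-1}=1, q_{-2}=1, q_{-1}=0:
  i=0: a_0=0, p_0 = 0*1 + 0 = 0, q_0 = 0*0 + 1 = 1.
  i=1: a_1=8, p_1 = 8*0 + 1 = 1, q_1 = 8*1 + 0 = 8.
  i=2: a_2=8, p_2 = 8*1 + 0 = 8, q_2 = 8*8 + 1 = 65.
  i=3: a_3=6, p_3 = 6*8 + 1 = 49, q_3 = 6*65 + 8 = 398.

0/1, 1/8, 8/65, 49/398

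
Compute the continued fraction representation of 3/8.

[0; 2, 1, 2]

Run the Euclidean algorithm on 3 and 8; the successive quotients are the partial quotients a_0, a_1, ... (each step inverts the fractional part left over by the previous one):
  3 = 0*8 + 3, so a_0 = 0.
  8 = 2*3 + 2, so a_1 = 2.
  3 = 1*2 + 1, so a_2 = 1.
  2 = 2*1 + 0, so a_3 = 2.
The remainder reaches 0 after 4 divisions, so the expansion has 4 partial quotients, read off in order.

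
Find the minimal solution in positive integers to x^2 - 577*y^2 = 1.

(x, y) = (1153, 48)

First expand sqrt(577) as a continued fraction. With x_i = (sqrt(577) + m_i)/d_i and (m_0, d_0) = (0, 1): a_0 = floor(sqrt(577)) = 24, since 24^2 = 576 <= 577 < 625 = 25^2.
Iterate m_{i+1} = d_i*a_i - m_i, d_{i+1} = (577 - m_{i+1}^2)/d_i, a_{i+1} = floor((a_0 + m_{i+1})/d_{i+1}):
  m_1 = 1*24 - 0 = 24, d_1 = (577 - 24^2)/1 = 1/1 = 1, a_1 = floor((24 + 24)/1) = 48.
  m_2 = 1*48 - 24 = 24, d_2 = (577 - 24^2)/1 = 1/1 = 1: (m_2, d_2) = (m_1, d_1) = (24, 1), so from here the quotient a_1 repeats; the period length is 1.
So sqrt(577) = [24; (48)] with period length k = 1.
k is odd, so (p_{k-1}, q_{k-1}) only solves x^2 - 577y^2 = -1 and the fundamental solution of x^2 - 577y^2 = 1 is (p_{2k-1}, q_{2k-1}) = (p_1, q_1); compute convergents through index 1, running through the period twice.
Convergents (p_i = a_i*p_{i-1} + p_{i-2}, q_i = a_i*q_{i-1} + q_{i-2} with p_{-2}=0, p_{-1}=1, q_{-2}=1, q_{-1}=0):
  i=0: a_0=24, p_0 = 24*1 + 0 = 24, q_0 = 24*0 + 1 = 1.
  i=1: a_1=48, p_1 = 48*24 + 1 = 1153, q_1 = 48*1 + 0 = 48.
Indeed p_0^2 - 577*q_0^2 = 576 - 577 = -1, not +1.
Check: 1153^2 - 577*48^2 = 1329409 - 1329408 = 1, so (x, y) = (1153, 48) solves the equation, and by the theorem it is the least positive solution.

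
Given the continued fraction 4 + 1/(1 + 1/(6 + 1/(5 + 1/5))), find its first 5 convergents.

4/1, 5/1, 34/7, 175/36, 909/187

Using the convergent recurrence p_i = a_i*p_{i-1} + p_{i-2}, q_i = a_i*q_{i-1} + q_{i-2} with p_{-2}=0, p_{-1}=1, q_{-2}=1, q_{-1}=0:
  i=0: a_0=4, p_0 = 4*1 + 0 = 4, q_0 = 4*0 + 1 = 1.
  i=1: a_1=1, p_1 = 1*4 + 1 = 5, q_1 = 1*1 + 0 = 1.
  i=2: a_2=6, p_2 = 6*5 + 4 = 34, q_2 = 6*1 + 1 = 7.
  i=3: a_3=5, p_3 = 5*34 + 5 = 175, q_3 = 5*7 + 1 = 36.
  i=4: a_4=5, p_4 = 5*175 + 34 = 909, q_4 = 5*36 + 7 = 187.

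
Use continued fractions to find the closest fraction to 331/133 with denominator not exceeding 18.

Expand x = 331/133 as a continued fraction with the Euclidean algorithm:
  331 = 2*133 + 65, so a_0 = 2.
  133 = 2*65 + 3, so a_1 = 2.
  65 = 21*3 + 2, so a_2 = 21.
  3 = 1*2 + 1, so a_3 = 1.
  2 = 2*1 + 0, so a_4 = 2.
so x = [2; 2, 21, 1, 2].
Convergents (p_i = a_i*p_{i-1} + p_{i-2}, q_i = a_i*q_{i-1} + q_{i-2} with p_{-2}=0, p_{-1}=1, q_{-2}=1, q_{-1}=0), until the denominator exceeds 18:
  i=0: a_0=2, p_0 = 2*1 + 0 = 2, q_0 = 2*0 + 1 = 1.
  i=1: a_1=2, p_1 = 2*2 + 1 = 5, q_1 = 2*1 + 0 = 2.
  i=2: a_2=21, p_2 = 21*5 + 2 = 107, q_2 = 21*2 + 1 = 43.
q_2 = 43 > 18, so the last convergent with denominator <= 18 is p_1/q_1 = 5/2.
The closest fraction with denominator <= 18 is either p_1/q_1 or the intermediate fraction (k*p_1 + p_0)/(k*q_1 + q_0) with the largest k >= 1 whose denominator stays <= 18; these approach x as k grows, and every other convergent or intermediate fraction in range is farther away.
Largest k: floor((18 - q_0)/q_1) = floor((18 - 1)/2) = 8.
That gives (8*5 + 2)/(8*2 + 1) = 42/17.
Compare the errors: |x - 5/2| = |331*2 - 5*133|/(133*2) = 3/266, and |x - 42/17| = |331*17 - 42*133|/(133*17) = 41/2261.
Cross-multiplying, 3*2261 = 6783 < 10906 = 41*266, so 3/266 is smaller: the convergent 5/2 is closer to x than 42/17.

5/2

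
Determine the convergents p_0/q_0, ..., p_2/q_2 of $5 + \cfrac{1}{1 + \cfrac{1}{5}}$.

Using the convergent recurrence p_i = a_i*p_{i-1} + p_{i-2}, q_i = a_i*q_{i-1} + q_{i-2} with p_{-2}=0, p_{-1}=1, q_{-2}=1, q_{-1}=0:
  i=0: a_0=5, p_0 = 5*1 + 0 = 5, q_0 = 5*0 + 1 = 1.
  i=1: a_1=1, p_1 = 1*5 + 1 = 6, q_1 = 1*1 + 0 = 1.
  i=2: a_2=5, p_2 = 5*6 + 5 = 35, q_2 = 5*1 + 1 = 6.

5/1, 6/1, 35/6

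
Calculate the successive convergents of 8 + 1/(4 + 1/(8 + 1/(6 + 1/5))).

8/1, 33/4, 272/33, 1665/202, 8597/1043

Using the convergent recurrence p_i = a_i*p_{i-1} + p_{i-2}, q_i = a_i*q_{i-1} + q_{i-2} with p_{-2}=0, p_{-1}=1, q_{-2}=1, q_{-1}=0:
  i=0: a_0=8, p_0 = 8*1 + 0 = 8, q_0 = 8*0 + 1 = 1.
  i=1: a_1=4, p_1 = 4*8 + 1 = 33, q_1 = 4*1 + 0 = 4.
  i=2: a_2=8, p_2 = 8*33 + 8 = 272, q_2 = 8*4 + 1 = 33.
  i=3: a_3=6, p_3 = 6*272 + 33 = 1665, q_3 = 6*33 + 4 = 202.
  i=4: a_4=5, p_4 = 5*1665 + 272 = 8597, q_4 = 5*202 + 33 = 1043.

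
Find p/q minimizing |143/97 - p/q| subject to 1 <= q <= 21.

28/19

Expand x = 143/97 as a continued fraction with the Euclidean algorithm:
  143 = 1*97 + 46, so a_0 = 1.
  97 = 2*46 + 5, so a_1 = 2.
  46 = 9*5 + 1, so a_2 = 9.
  5 = 5*1 + 0, so a_3 = 5.
so x = [1; 2, 9, 5].
Convergents (p_i = a_i*p_{i-1} + p_{i-2}, q_i = a_i*q_{i-1} + q_{i-2} with p_{-2}=0, p_{-1}=1, q_{-2}=1, q_{-1}=0), until the denominator exceeds 21:
  i=0: a_0=1, p_0 = 1*1 + 0 = 1, q_0 = 1*0 + 1 = 1.
  i=1: a_1=2, p_1 = 2*1 + 1 = 3, q_1 = 2*1 + 0 = 2.
  i=2: a_2=9, p_2 = 9*3 + 1 = 28, q_2 = 9*2 + 1 = 19.
  i=3: a_3=5, p_3 = 5*28 + 3 = 143, q_3 = 5*19 + 2 = 97.
q_3 = 97 > 21, so the last convergent with denominator <= 21 is p_2/q_2 = 28/19.
The closest fraction with denominator <= 21 is either p_2/q_2 or the intermediate fraction (k*p_2 + p_1)/(k*q_2 + q_1) with the largest k >= 1 whose denominator stays <= 21; these approach x as k grows, and every other convergent or intermediate fraction in range is farther away.
Largest k: floor((21 - q_1)/q_2) = floor((21 - 2)/19) = 1.
That gives (1*28 + 3)/(1*19 + 2) = 31/21.
Compare the errors: |x - 28/19| = |143*19 - 28*97|/(97*19) = 1/1843, and |x - 31/21| = |143*21 - 31*97|/(97*21) = 4/2037.
Cross-multiplying, 1*2037 = 2037 < 7372 = 4*1843, so 1/1843 is smaller: the convergent 28/19 is closer to x than 31/21.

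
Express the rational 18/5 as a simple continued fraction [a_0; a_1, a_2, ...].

[3; 1, 1, 2]

Run the Euclidean algorithm on 18 and 5; the successive quotients are the partial quotients a_0, a_1, ... (each step inverts the fractional part left over by the previous one):
  18 = 3*5 + 3, so a_0 = 3.
  5 = 1*3 + 2, so a_1 = 1.
  3 = 1*2 + 1, so a_2 = 1.
  2 = 2*1 + 0, so a_3 = 2.
The remainder reaches 0 after 4 divisions, so the expansion has 4 partial quotients, read off in order.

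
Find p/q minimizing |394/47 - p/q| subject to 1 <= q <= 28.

Expand x = 394/47 as a continued fraction with the Euclidean algorithm:
  394 = 8*47 + 18, so a_0 = 8.
  47 = 2*18 + 11, so a_1 = 2.
  18 = 1*11 + 7, so a_2 = 1.
  11 = 1*7 + 4, so a_3 = 1.
  7 = 1*4 + 3, so a_4 = 1.
  4 = 1*3 + 1, so a_5 = 1.
  3 = 3*1 + 0, so a_6 = 3.
so x = [8; 2, 1, 1, 1, 1, 3].
Convergents (p_i = a_i*p_{i-1} + p_{i-2}, q_i = a_i*q_{i-1} + q_{i-2} with p_{-2}=0, p_{-1}=1, q_{-2}=1, q_{-1}=0), until the denominator exceeds 28:
  i=0: a_0=8, p_0 = 8*1 + 0 = 8, q_0 = 8*0 + 1 = 1.
  i=1: a_1=2, p_1 = 2*8 + 1 = 17, q_1 = 2*1 + 0 = 2.
  i=2: a_2=1, p_2 = 1*17 + 8 = 25, q_2 = 1*2 + 1 = 3.
  i=3: a_3=1, p_3 = 1*25 + 17 = 42, q_3 = 1*3 + 2 = 5.
  i=4: a_4=1, p_4 = 1*42 + 25 = 67, q_4 = 1*5 + 3 = 8.
  i=5: a_5=1, p_5 = 1*67 + 42 = 109, q_5 = 1*8 + 5 = 13.
  i=6: a_6=3, p_6 = 3*109 + 67 = 394, q_6 = 3*13 + 8 = 47.
q_6 = 47 > 28, so the last convergent with denominator <= 28 is p_5/q_5 = 109/13.
The closest fraction with denominator <= 28 is either p_5/q_5 or the intermediate fraction (k*p_5 + p_4)/(k*q_5 + q_4) with the largest k >= 1 whose denominator stays <= 28; these approach x as k grows, and every other convergent or intermediate fraction in range is farther away.
Largest k: floor((28 - q_4)/q_5) = floor((28 - 8)/13) = 1.
That gives (1*109 + 67)/(1*13 + 8) = 176/21.
Compare the errors: |x - 109/13| = |394*13 - 109*47|/(47*13) = 1/611, and |x - 176/21| = |394*21 - 176*47|/(47*21) = 2/987.
Cross-multiplying, 1*987 = 987 < 1222 = 2*611, so 1/611 is smaller: the convergent 109/13 is closer to x than 176/21.

109/13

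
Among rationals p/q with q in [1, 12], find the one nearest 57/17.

Expand x = 57/17 as a continued fraction with the Euclidean algorithm:
  57 = 3*17 + 6, so a_0 = 3.
  17 = 2*6 + 5, so a_1 = 2.
  6 = 1*5 + 1, so a_2 = 1.
  5 = 5*1 + 0, so a_3 = 5.
so x = [3; 2, 1, 5].
Convergents (p_i = a_i*p_{i-1} + p_{i-2}, q_i = a_i*q_{i-1} + q_{i-2} with p_{-2}=0, p_{-1}=1, q_{-2}=1, q_{-1}=0), until the denominator exceeds 12:
  i=0: a_0=3, p_0 = 3*1 + 0 = 3, q_0 = 3*0 + 1 = 1.
  i=1: a_1=2, p_1 = 2*3 + 1 = 7, q_1 = 2*1 + 0 = 2.
  i=2: a_2=1, p_2 = 1*7 + 3 = 10, q_2 = 1*2 + 1 = 3.
  i=3: a_3=5, p_3 = 5*10 + 7 = 57, q_3 = 5*3 + 2 = 17.
q_3 = 17 > 12, so the last convergent with denominator <= 12 is p_2/q_2 = 10/3.
The closest fraction with denominator <= 12 is either p_2/q_2 or the intermediate fraction (k*p_2 + p_1)/(k*q_2 + q_1) with the largest k >= 1 whose denominator stays <= 12; these approach x as k grows, and every other convergent or intermediate fraction in range is farther away.
Largest k: floor((12 - q_1)/q_2) = floor((12 - 2)/3) = 3.
That gives (3*10 + 7)/(3*3 + 2) = 37/11.
Compare the errors: |x - 10/3| = |57*3 - 10*17|/(17*3) = 1/51, and |x - 37/11| = |57*11 - 37*17|/(17*11) = 2/187.
Cross-multiplying, 2*51 = 102 < 187 = 1*187, so 2/187 is smaller: the intermediate fraction 37/11 is closer to x than 10/3.

37/11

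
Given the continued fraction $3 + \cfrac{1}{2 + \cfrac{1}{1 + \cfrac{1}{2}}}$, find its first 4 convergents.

3/1, 7/2, 10/3, 27/8

Using the convergent recurrence p_i = a_i*p_{i-1} + p_{i-2}, q_i = a_i*q_{i-1} + q_{i-2} with p_{-2}=0, p_{-1}=1, q_{-2}=1, q_{-1}=0:
  i=0: a_0=3, p_0 = 3*1 + 0 = 3, q_0 = 3*0 + 1 = 1.
  i=1: a_1=2, p_1 = 2*3 + 1 = 7, q_1 = 2*1 + 0 = 2.
  i=2: a_2=1, p_2 = 1*7 + 3 = 10, q_2 = 1*2 + 1 = 3.
  i=3: a_3=2, p_3 = 2*10 + 7 = 27, q_3 = 2*3 + 2 = 8.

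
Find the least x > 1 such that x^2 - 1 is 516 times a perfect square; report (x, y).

(x, y) = (16855, 742)

First expand sqrt(516) as a continued fraction. With x_i = (sqrt(516) + m_i)/d_i and (m_0, d_0) = (0, 1): a_0 = floor(sqrt(516)) = 22, since 22^2 = 484 <= 516 < 529 = 23^2.
Iterate m_{i+1} = d_i*a_i - m_i, d_{i+1} = (516 - m_{i+1}^2)/d_i, a_{i+1} = floor((a_0 + m_{i+1})/d_{i+1}):
  m_1 = 1*22 - 0 = 22, d_1 = (516 - 22^2)/1 = 32/1 = 32, a_1 = floor((22 + 22)/32) = 1.
  m_2 = 32*1 - 22 = 10, d_2 = (516 - 10^2)/32 = 416/32 = 13, a_2 = floor((22 + 10)/13) = 2.
  m_3 = 13*2 - 10 = 16, d_3 = (516 - 16^2)/13 = 260/13 = 20, a_3 = floor((22 + 16)/20) = 1.
  m_4 = 20*1 - 16 = 4, d_4 = (516 - 4^2)/20 = 500/20 = 25, a_4 = floor((22 + 4)/25) = 1.
  m_5 = 25*1 - 4 = 21, d_5 = (516 - 21^2)/25 = 75/25 = 3, a_5 = floor((22 + 21)/3) = 14.
  m_6 = 3*14 - 21 = 21, d_6 = (516 - 21^2)/3 = 75/3 = 25, a_6 = floor((22 + 21)/25) = 1.
  m_7 = 25*1 - 21 = 4, d_7 = (516 - 4^2)/25 = 500/25 = 20, a_7 = floor((22 + 4)/20) = 1.
  m_8 = 20*1 - 4 = 16, d_8 = (516 - 16^2)/20 = 260/20 = 13, a_8 = floor((22 + 16)/13) = 2.
  m_9 = 13*2 - 16 = 10, d_9 = (516 - 10^2)/13 = 416/13 = 32, a_9 = floor((22 + 10)/32) = 1.
  m_10 = 32*1 - 10 = 22, d_10 = (516 - 22^2)/32 = 32/32 = 1, a_10 = floor((22 + 22)/1) = 44.
  m_11 = 1*44 - 22 = 22, d_11 = (516 - 22^2)/1 = 32/1 = 32: (m_11, d_11) = (m_1, d_1) = (22, 32), so from here the quotients repeat a_1, ..., a_10; the period length is 10.
So sqrt(516) = [22; (1, 2, 1, 1, 14, 1, 1, 2, 1, 44)] with period length k = 10.
k is even, so the fundamental solution of x^2 - 516y^2 = 1 is (p_{k-1}, q_{k-1}) = (p_9, q_9); compute convergents through index 9.
Convergents (p_i = a_i*p_{i-1} + p_{i-2}, q_i = a_i*q_{i-1} + q_{i-2} with p_{-2}=0, p_{-1}=1, q_{-2}=1, q_{-1}=0):
  i=0: a_0=22, p_0 = 22*1 + 0 = 22, q_0 = 22*0 + 1 = 1.
  i=1: a_1=1, p_1 = 1*22 + 1 = 23, q_1 = 1*1 + 0 = 1.
  i=2: a_2=2, p_2 = 2*23 + 22 = 68, q_2 = 2*1 + 1 = 3.
  i=3: a_3=1, p_3 = 1*68 + 23 = 91, q_3 = 1*3 + 1 = 4.
  i=4: a_4=1, p_4 = 1*91 + 68 = 159, q_4 = 1*4 + 3 = 7.
  i=5: a_5=14, p_5 = 14*159 + 91 = 2317, q_5 = 14*7 + 4 = 102.
  i=6: a_6=1, p_6 = 1*2317 + 159 = 2476, q_6 = 1*102 + 7 = 109.
  i=7: a_7=1, p_7 = 1*2476 + 2317 = 4793, q_7 = 1*109 + 102 = 211.
  i=8: a_8=2, p_8 = 2*4793 + 2476 = 12062, q_8 = 2*211 + 109 = 531.
  i=9: a_9=1, p_9 = 1*12062 + 4793 = 16855, q_9 = 1*531 + 211 = 742.
Check: 16855^2 - 516*742^2 = 284091025 - 284091024 = 1, so (x, y) = (16855, 742) solves the equation, and by the theorem it is the least positive solution.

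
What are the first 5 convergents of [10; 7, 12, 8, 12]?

10/1, 71/7, 862/85, 6967/687, 84466/8329

Using the convergent recurrence p_i = a_i*p_{i-1} + p_{i-2}, q_i = a_i*q_{i-1} + q_{i-2} with p_{-2}=0, p_{-1}=1, q_{-2}=1, q_{-1}=0:
  i=0: a_0=10, p_0 = 10*1 + 0 = 10, q_0 = 10*0 + 1 = 1.
  i=1: a_1=7, p_1 = 7*10 + 1 = 71, q_1 = 7*1 + 0 = 7.
  i=2: a_2=12, p_2 = 12*71 + 10 = 862, q_2 = 12*7 + 1 = 85.
  i=3: a_3=8, p_3 = 8*862 + 71 = 6967, q_3 = 8*85 + 7 = 687.
  i=4: a_4=12, p_4 = 12*6967 + 862 = 84466, q_4 = 12*687 + 85 = 8329.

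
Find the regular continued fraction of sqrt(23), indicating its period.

[4; (1, 3, 1, 8)]

Write x_i = (sqrt(23) + m_i)/d_i with (m_0, d_0) = (0, 1). a_0 = floor(sqrt(23)) = 4, since 4^2 = 16 <= 23 < 25 = 5^2.
Iterate m_{i+1} = d_i*a_i - m_i, d_{i+1} = (23 - m_{i+1}^2)/d_i, a_{i+1} = floor((a_0 + m_{i+1})/d_{i+1}):
  m_1 = 1*4 - 0 = 4, d_1 = (23 - 4^2)/1 = 7/1 = 7, a_1 = floor((4 + 4)/7) = 1.
  m_2 = 7*1 - 4 = 3, d_2 = (23 - 3^2)/7 = 14/7 = 2, a_2 = floor((4 + 3)/2) = 3.
  m_3 = 2*3 - 3 = 3, d_3 = (23 - 3^2)/2 = 14/2 = 7, a_3 = floor((4 + 3)/7) = 1.
  m_4 = 7*1 - 3 = 4, d_4 = (23 - 4^2)/7 = 7/7 = 1, a_4 = floor((4 + 4)/1) = 8.
  m_5 = 1*8 - 4 = 4, d_5 = (23 - 4^2)/1 = 7/1 = 7: (m_5, d_5) = (m_1, d_1) = (4, 7), so from here the quotients repeat a_1, ..., a_4; the period length is 4.
Hence the expansion of sqrt(23) is a_0 = 4 followed by the repeating block 1, 3, 1, 8 (period 4).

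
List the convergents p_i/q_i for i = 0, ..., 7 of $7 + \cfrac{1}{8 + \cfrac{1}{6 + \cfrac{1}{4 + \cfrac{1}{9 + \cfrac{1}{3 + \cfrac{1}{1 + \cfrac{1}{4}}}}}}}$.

7/1, 57/8, 349/49, 1453/204, 13426/1885, 41731/5859, 55157/7744, 262359/36835

Using the convergent recurrence p_i = a_i*p_{i-1} + p_{i-2}, q_i = a_i*q_{i-1} + q_{i-2} with p_{-2}=0, p_{-1}=1, q_{-2}=1, q_{-1}=0:
  i=0: a_0=7, p_0 = 7*1 + 0 = 7, q_0 = 7*0 + 1 = 1.
  i=1: a_1=8, p_1 = 8*7 + 1 = 57, q_1 = 8*1 + 0 = 8.
  i=2: a_2=6, p_2 = 6*57 + 7 = 349, q_2 = 6*8 + 1 = 49.
  i=3: a_3=4, p_3 = 4*349 + 57 = 1453, q_3 = 4*49 + 8 = 204.
  i=4: a_4=9, p_4 = 9*1453 + 349 = 13426, q_4 = 9*204 + 49 = 1885.
  i=5: a_5=3, p_5 = 3*13426 + 1453 = 41731, q_5 = 3*1885 + 204 = 5859.
  i=6: a_6=1, p_6 = 1*41731 + 13426 = 55157, q_6 = 1*5859 + 1885 = 7744.
  i=7: a_7=4, p_7 = 4*55157 + 41731 = 262359, q_7 = 4*7744 + 5859 = 36835.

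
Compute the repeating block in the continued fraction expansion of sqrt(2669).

[51; (1, 1, 1, 25, 6, 25, 1, 1, 1, 102)]

Write x_i = (sqrt(2669) + m_i)/d_i with (m_0, d_0) = (0, 1). a_0 = floor(sqrt(2669)) = 51, since 51^2 = 2601 <= 2669 < 2704 = 52^2.
Iterate m_{i+1} = d_i*a_i - m_i, d_{i+1} = (2669 - m_{i+1}^2)/d_i, a_{i+1} = floor((a_0 + m_{i+1})/d_{i+1}):
  m_1 = 1*51 - 0 = 51, d_1 = (2669 - 51^2)/1 = 68/1 = 68, a_1 = floor((51 + 51)/68) = 1.
  m_2 = 68*1 - 51 = 17, d_2 = (2669 - 17^2)/68 = 2380/68 = 35, a_2 = floor((51 + 17)/35) = 1.
  m_3 = 35*1 - 17 = 18, d_3 = (2669 - 18^2)/35 = 2345/35 = 67, a_3 = floor((51 + 18)/67) = 1.
  m_4 = 67*1 - 18 = 49, d_4 = (2669 - 49^2)/67 = 268/67 = 4, a_4 = floor((51 + 49)/4) = 25.
  m_5 = 4*25 - 49 = 51, d_5 = (2669 - 51^2)/4 = 68/4 = 17, a_5 = floor((51 + 51)/17) = 6.
  m_6 = 17*6 - 51 = 51, d_6 = (2669 - 51^2)/17 = 68/17 = 4, a_6 = floor((51 + 51)/4) = 25.
  m_7 = 4*25 - 51 = 49, d_7 = (2669 - 49^2)/4 = 268/4 = 67, a_7 = floor((51 + 49)/67) = 1.
  m_8 = 67*1 - 49 = 18, d_8 = (2669 - 18^2)/67 = 2345/67 = 35, a_8 = floor((51 + 18)/35) = 1.
  m_9 = 35*1 - 18 = 17, d_9 = (2669 - 17^2)/35 = 2380/35 = 68, a_9 = floor((51 + 17)/68) = 1.
  m_10 = 68*1 - 17 = 51, d_10 = (2669 - 51^2)/68 = 68/68 = 1, a_10 = floor((51 + 51)/1) = 102.
  m_11 = 1*102 - 51 = 51, d_11 = (2669 - 51^2)/1 = 68/1 = 68: (m_11, d_11) = (m_1, d_1) = (51, 68), so from here the quotients repeat a_1, ..., a_10; the period length is 10.
Hence the expansion of sqrt(2669) is a_0 = 51 followed by the repeating block 1, 1, 1, 25, 6, 25, 1, 1, 1, 102 (period 10).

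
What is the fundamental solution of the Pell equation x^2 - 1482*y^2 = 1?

First expand sqrt(1482) as a continued fraction. With x_i = (sqrt(1482) + m_i)/d_i and (m_0, d_0) = (0, 1): a_0 = floor(sqrt(1482)) = 38, since 38^2 = 1444 <= 1482 < 1521 = 39^2.
Iterate m_{i+1} = d_i*a_i - m_i, d_{i+1} = (1482 - m_{i+1}^2)/d_i, a_{i+1} = floor((a_0 + m_{i+1})/d_{i+1}):
  m_1 = 1*38 - 0 = 38, d_1 = (1482 - 38^2)/1 = 38/1 = 38, a_1 = floor((38 + 38)/38) = 2.
  m_2 = 38*2 - 38 = 38, d_2 = (1482 - 38^2)/38 = 38/38 = 1, a_2 = floor((38 + 38)/1) = 76.
  m_3 = 1*76 - 38 = 38, d_3 = (1482 - 38^2)/1 = 38/1 = 38: (m_3, d_3) = (m_1, d_1) = (38, 38), so from here the quotients repeat a_1, a_2; the period length is 2.
So sqrt(1482) = [38; (2, 76)] with period length k = 2.
k is even, so the fundamental solution of x^2 - 1482y^2 = 1 is (p_{k-1}, q_{k-1}) = (p_1, q_1); compute convergents through index 1.
Convergents (p_i = a_i*p_{i-1} + p_{i-2}, q_i = a_i*q_{i-1} + q_{i-2} with p_{-2}=0, p_{-1}=1, q_{-2}=1, q_{-1}=0):
  i=0: a_0=38, p_0 = 38*1 + 0 = 38, q_0 = 38*0 + 1 = 1.
  i=1: a_1=2, p_1 = 2*38 + 1 = 77, q_1 = 2*1 + 0 = 2.
Check: 77^2 - 1482*2^2 = 5929 - 5928 = 1, so (x, y) = (77, 2) solves the equation, and by the theorem it is the least positive solution.

(x, y) = (77, 2)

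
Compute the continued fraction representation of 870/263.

Run the Euclidean algorithm on 870 and 263; the successive quotients are the partial quotients a_0, a_1, ... (each step inverts the fractional part left over by the previous one):
  870 = 3*263 + 81, so a_0 = 3.
  263 = 3*81 + 20, so a_1 = 3.
  81 = 4*20 + 1, so a_2 = 4.
  20 = 20*1 + 0, so a_3 = 20.
The remainder reaches 0 after 4 divisions, so the expansion has 4 partial quotients, read off in order.

[3; 3, 4, 20]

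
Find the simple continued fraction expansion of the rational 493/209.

[2; 2, 1, 3, 1, 2, 5]

Run the Euclidean algorithm on 493 and 209; the successive quotients are the partial quotients a_0, a_1, ... (each step inverts the fractional part left over by the previous one):
  493 = 2*209 + 75, so a_0 = 2.
  209 = 2*75 + 59, so a_1 = 2.
  75 = 1*59 + 16, so a_2 = 1.
  59 = 3*16 + 11, so a_3 = 3.
  16 = 1*11 + 5, so a_4 = 1.
  11 = 2*5 + 1, so a_5 = 2.
  5 = 5*1 + 0, so a_6 = 5.
The remainder reaches 0 after 7 divisions, so the expansion has 7 partial quotients, read off in order.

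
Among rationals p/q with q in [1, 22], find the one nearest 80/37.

41/19

Expand x = 80/37 as a continued fraction with the Euclidean algorithm:
  80 = 2*37 + 6, so a_0 = 2.
  37 = 6*6 + 1, so a_1 = 6.
  6 = 6*1 + 0, so a_2 = 6.
so x = [2; 6, 6].
Convergents (p_i = a_i*p_{i-1} + p_{i-2}, q_i = a_i*q_{i-1} + q_{i-2} with p_{-2}=0, p_{-1}=1, q_{-2}=1, q_{-1}=0), until the denominator exceeds 22:
  i=0: a_0=2, p_0 = 2*1 + 0 = 2, q_0 = 2*0 + 1 = 1.
  i=1: a_1=6, p_1 = 6*2 + 1 = 13, q_1 = 6*1 + 0 = 6.
  i=2: a_2=6, p_2 = 6*13 + 2 = 80, q_2 = 6*6 + 1 = 37.
q_2 = 37 > 22, so the last convergent with denominator <= 22 is p_1/q_1 = 13/6.
The closest fraction with denominator <= 22 is either p_1/q_1 or the intermediate fraction (k*p_1 + p_0)/(k*q_1 + q_0) with the largest k >= 1 whose denominator stays <= 22; these approach x as k grows, and every other convergent or intermediate fraction in range is farther away.
Largest k: floor((22 - q_0)/q_1) = floor((22 - 1)/6) = 3.
That gives (3*13 + 2)/(3*6 + 1) = 41/19.
Compare the errors: |x - 13/6| = |80*6 - 13*37|/(37*6) = 1/222, and |x - 41/19| = |80*19 - 41*37|/(37*19) = 3/703.
Cross-multiplying, 3*222 = 666 < 703 = 1*703, so 3/703 is smaller: the intermediate fraction 41/19 is closer to x than 13/6.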